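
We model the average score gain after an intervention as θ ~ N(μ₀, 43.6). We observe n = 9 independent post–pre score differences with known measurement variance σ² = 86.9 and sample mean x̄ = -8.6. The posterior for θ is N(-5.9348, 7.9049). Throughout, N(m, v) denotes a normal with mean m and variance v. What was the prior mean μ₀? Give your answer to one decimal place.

With known observation variance, the Normal–Normal posterior has precision τ_n = τ₀ + n/σ² and mean μ_n = (τ₀μ₀ + (n/σ²)x̄)/τ_n.
Here τ₀ = 1/43.6 = 0.022936 and τ_data = 9/86.9 = 0.103567, so τ_n = 0.126503.
Rearranging for μ₀: μ₀ = (μ_n·τ_n − τ_data·x̄)/τ₀ = (-5.9348·0.126503 − 0.103567·-8.6) / 0.022936 = 0.139906/0.022936 ≈ 6.1.

μ₀ = 6.1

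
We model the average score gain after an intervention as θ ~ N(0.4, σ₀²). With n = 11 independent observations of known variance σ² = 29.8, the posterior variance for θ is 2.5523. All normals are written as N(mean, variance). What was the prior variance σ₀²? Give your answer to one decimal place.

Posterior precision equals prior precision plus data precision: 1/σ_n² = 1/σ₀² + n/σ².
So 1/σ₀² = 1/2.5523 − 11/29.8 = 0.391803 − 0.369128 = 0.022675.
Hence σ₀² = 1/0.022675 ≈ 44.1.

σ₀² = 44.1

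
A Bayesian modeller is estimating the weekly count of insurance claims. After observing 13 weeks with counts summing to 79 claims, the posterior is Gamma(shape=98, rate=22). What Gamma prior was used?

A Gamma(α, β) prior (rate parametrization) on a Poisson rate with n observations summing to S gives posterior Gamma(α+S, β+n).
So α = 98 − 79 = 19 and β = 22 − 13 = 9.

Gamma(shape=19, rate=9)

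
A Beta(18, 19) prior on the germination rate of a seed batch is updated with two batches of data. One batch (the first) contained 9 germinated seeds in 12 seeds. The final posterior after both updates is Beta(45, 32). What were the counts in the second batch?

18 germinated seeds and 10 non-germinating seeds

Sequential conjugate updates are equivalent to a single update on the pooled data, so total successes = posterior α − prior α and total failures = posterior β − prior β.
Total across both batches: 45−18=27 germinated seeds, 32−19=13 non-germinating seeds.
Subtract the first batch: 27−9=18 germinated seeds and 13−3=10 non-germinating seeds.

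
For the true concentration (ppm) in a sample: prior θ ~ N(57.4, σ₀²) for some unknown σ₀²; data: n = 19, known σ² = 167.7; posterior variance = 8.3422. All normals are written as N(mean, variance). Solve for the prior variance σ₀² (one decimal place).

For the Normal–Normal model with known σ², precisions add: τ_n = τ₀ + n/σ².
So 1/σ₀² = 1/8.3422 − 19/167.7 = 0.119872 − 0.113298 = 0.006574.
Hence σ₀² = 1/0.006574 ≈ 152.1.

σ₀² = 152.1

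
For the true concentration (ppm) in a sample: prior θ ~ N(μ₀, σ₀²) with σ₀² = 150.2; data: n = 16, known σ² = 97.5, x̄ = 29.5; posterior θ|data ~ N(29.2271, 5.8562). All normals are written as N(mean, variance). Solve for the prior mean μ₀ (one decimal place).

The posterior mean is a precision-weighted average: μ_n = (τ₀μ₀ + τ_data·x̄)/(τ₀+τ_data), with τ₀=1/σ₀² and τ_data=n/σ².
Here τ₀ = 1/150.2 = 0.006658 and τ_data = 16/97.5 = 0.164103, so τ_n = 0.170761.
Rearranging for μ₀: μ₀ = (μ_n·τ_n − τ_data·x̄)/τ₀ = (29.2271·0.170761 − 0.164103·29.5) / 0.006658 = 0.149810/0.006658 ≈ 22.5.

μ₀ = 22.5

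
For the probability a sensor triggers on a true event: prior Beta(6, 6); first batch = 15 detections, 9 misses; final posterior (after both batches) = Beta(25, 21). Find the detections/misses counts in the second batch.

4 detections and 6 misses

Because Beta–binomial updating is additive in the counts, the combined data contributed (α_post−α_prior, β_post−β_prior) successes and failures.
Total across both batches: 25−6=19 detections, 21−6=15 misses.
Subtract the first batch: 19−15=4 detections and 15−9=6 misses.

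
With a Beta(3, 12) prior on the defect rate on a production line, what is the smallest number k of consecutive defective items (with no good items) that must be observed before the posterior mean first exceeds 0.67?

After k defective items and 0 good items the posterior is Beta(3+k, 12), with mean (3+k)/(3+12+k).
Set (3+k)/(15+k) > 0.67 and solve: k > (0.67·15 − 3)/(1 − 0.67) = 21.364.
The smallest integer exceeding 21.364 is 22.

k = 22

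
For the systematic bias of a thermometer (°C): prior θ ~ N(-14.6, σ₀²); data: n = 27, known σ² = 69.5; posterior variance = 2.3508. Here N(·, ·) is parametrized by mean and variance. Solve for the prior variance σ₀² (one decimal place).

For the Normal–Normal model with known σ², precisions add: τ_n = τ₀ + n/σ².
So 1/σ₀² = 1/2.3508 − 27/69.5 = 0.425387 − 0.388489 = 0.036898.
Hence σ₀² = 1/0.036898 ≈ 27.1.

σ₀² = 27.1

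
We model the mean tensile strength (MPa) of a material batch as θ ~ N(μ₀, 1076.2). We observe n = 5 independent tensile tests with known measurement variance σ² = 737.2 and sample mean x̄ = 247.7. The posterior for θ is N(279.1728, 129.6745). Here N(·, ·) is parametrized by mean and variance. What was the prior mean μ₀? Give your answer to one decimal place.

The posterior mean is a precision-weighted average: μ_n = (τ₀μ₀ + τ_data·x̄)/(τ₀+τ_data), with τ₀=1/σ₀² and τ_data=n/σ².
Here τ₀ = 1/1076.2 = 0.000929 and τ_data = 5/737.2 = 0.006782, so τ_n = 0.007711.
Rearranging for μ₀: μ₀ = (μ_n·τ_n − τ_data·x̄)/τ₀ = (279.1728·0.007711 − 0.006782·247.7) / 0.000929 = 0.472800/0.000929 ≈ 508.9.

μ₀ = 508.9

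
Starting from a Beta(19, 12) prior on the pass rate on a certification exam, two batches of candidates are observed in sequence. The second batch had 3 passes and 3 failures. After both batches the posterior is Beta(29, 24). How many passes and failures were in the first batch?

7 passes and 9 failures

Sequential conjugate updates are equivalent to a single update on the pooled data, so total successes = posterior α − prior α and total failures = posterior β − prior β.
Total across both batches: 29−19=10 passes, 24−12=12 failures.
Subtract the second batch: 10−3=7 passes and 12−3=9 failures.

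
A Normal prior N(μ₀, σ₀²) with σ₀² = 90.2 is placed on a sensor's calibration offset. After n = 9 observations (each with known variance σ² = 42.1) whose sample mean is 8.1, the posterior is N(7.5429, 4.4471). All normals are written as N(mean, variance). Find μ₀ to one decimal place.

μ₀ = -3.2

With known observation variance, the Normal–Normal posterior has precision τ_n = τ₀ + n/σ² and mean μ_n = (τ₀μ₀ + (n/σ²)x̄)/τ_n.
Here τ₀ = 1/90.2 = 0.011086 and τ_data = 9/42.1 = 0.213777, so τ_n = 0.224863.
Rearranging for μ₀: μ₀ = (μ_n·τ_n − τ_data·x̄)/τ₀ = (7.5429·0.224863 − 0.213777·8.1) / 0.011086 = -0.035475/0.011086 ≈ -3.2.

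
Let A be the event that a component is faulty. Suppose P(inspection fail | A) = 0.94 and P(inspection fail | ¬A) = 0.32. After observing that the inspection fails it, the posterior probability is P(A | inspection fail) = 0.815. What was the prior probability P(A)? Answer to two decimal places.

P(A) = 0.60

Bayes' rule in odds form gives O(A|E) = O(A)·[P(E|A)/P(E|¬A)], hence O(A) = O(A|E)/LR.
Posterior odds = 0.815/(1−0.815) = 4.4054. LR = 0.94/0.32 = 2.9375.
Prior odds = 4.4054/2.9375 = 1.4997, so P(A) = 1.4997/(1+1.4997) ≈ 0.60.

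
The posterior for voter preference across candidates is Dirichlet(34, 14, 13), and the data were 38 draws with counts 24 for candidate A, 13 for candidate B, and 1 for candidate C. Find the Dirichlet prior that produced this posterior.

Dirichlet(10, 1, 12)

For a Dirichlet(α) prior with multinomial counts c, the posterior is Dirichlet(α + c) componentwise.
Subtract each count from the matching posterior parameter: 34−24=10, 14−13=1, 13−1=12.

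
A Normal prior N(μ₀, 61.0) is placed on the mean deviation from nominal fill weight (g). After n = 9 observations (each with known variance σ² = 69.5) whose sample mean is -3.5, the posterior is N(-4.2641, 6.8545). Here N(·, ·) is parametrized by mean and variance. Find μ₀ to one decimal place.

μ₀ = -10.3

With known observation variance, the Normal–Normal posterior has precision τ_n = τ₀ + n/σ² and mean μ_n = (τ₀μ₀ + (n/σ²)x̄)/τ_n.
Here τ₀ = 1/61.0 = 0.016393 and τ_data = 9/69.5 = 0.129496, so τ_n = 0.145889.
Rearranging for μ₀: μ₀ = (μ_n·τ_n − τ_data·x̄)/τ₀ = (-4.2641·0.145889 − 0.129496·-3.5) / 0.016393 = -0.168849/0.016393 ≈ -10.3.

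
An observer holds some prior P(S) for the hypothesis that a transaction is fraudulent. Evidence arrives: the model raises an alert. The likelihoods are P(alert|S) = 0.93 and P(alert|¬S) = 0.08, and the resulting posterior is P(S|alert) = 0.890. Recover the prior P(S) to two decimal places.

P(S) = 0.41

In odds form, posterior odds = prior odds × likelihood ratio, so prior odds = posterior odds ÷ LR.
Posterior odds = 0.890/(1−0.890) = 8.0909. LR = 0.93/0.08 = 11.6250.
Prior odds = 8.0909/11.6250 = 0.6960, so P(S) = 0.6960/(1+0.6960) ≈ 0.41.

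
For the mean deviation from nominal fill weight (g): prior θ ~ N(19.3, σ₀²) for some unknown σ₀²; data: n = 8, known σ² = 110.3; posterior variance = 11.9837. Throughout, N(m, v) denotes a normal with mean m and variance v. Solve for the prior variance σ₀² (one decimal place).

Posterior precision equals prior precision plus data precision: 1/σ_n² = 1/σ₀² + n/σ².
So 1/σ₀² = 1/11.9837 − 8/110.3 = 0.083447 − 0.072529 = 0.010918.
Hence σ₀² = 1/0.010918 ≈ 91.6.

σ₀² = 91.6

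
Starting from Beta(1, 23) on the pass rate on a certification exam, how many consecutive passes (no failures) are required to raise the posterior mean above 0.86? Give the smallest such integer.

After k passes and 0 failures the posterior is Beta(1+k, 23), with mean (1+k)/(1+23+k).
Set (1+k)/(24+k) > 0.86 and solve: k > (0.86·24 − 1)/(1 − 0.86) = 140.286.
The smallest integer exceeding 140.286 is 141, and checking k=141: (142)/(165) = 0.8606 > 0.86.

k = 141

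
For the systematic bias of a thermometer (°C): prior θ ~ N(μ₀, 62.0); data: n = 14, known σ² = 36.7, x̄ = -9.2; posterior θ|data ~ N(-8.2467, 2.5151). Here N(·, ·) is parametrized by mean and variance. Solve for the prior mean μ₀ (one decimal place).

μ₀ = 14.3

With known observation variance, the Normal–Normal posterior has precision τ_n = τ₀ + n/σ² and mean μ_n = (τ₀μ₀ + (n/σ²)x̄)/τ_n.
Here τ₀ = 1/62.0 = 0.016129 and τ_data = 14/36.7 = 0.381471, so τ_n = 0.397600.
Rearranging for μ₀: μ₀ = (μ_n·τ_n − τ_data·x̄)/τ₀ = (-8.2467·0.397600 − 0.381471·-9.2) / 0.016129 = 0.230645/0.016129 ≈ 14.3.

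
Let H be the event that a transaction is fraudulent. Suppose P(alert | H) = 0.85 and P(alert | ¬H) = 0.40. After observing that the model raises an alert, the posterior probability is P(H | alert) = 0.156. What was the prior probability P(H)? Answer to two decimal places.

In odds form, posterior odds = prior odds × likelihood ratio, so prior odds = posterior odds ÷ LR.
Posterior odds = 0.156/(1−0.156) = 0.1848. LR = 0.85/0.40 = 2.1250.
Prior odds = 0.1848/2.1250 = 0.0870, so P(H) = 0.0870/(1+0.0870) ≈ 0.08.

P(H) = 0.08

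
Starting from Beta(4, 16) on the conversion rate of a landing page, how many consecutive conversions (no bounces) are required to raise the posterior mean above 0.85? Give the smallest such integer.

k = 87

After k conversions and 0 bounces the posterior is Beta(4+k, 16), with mean (4+k)/(4+16+k).
Set (4+k)/(20+k) > 0.85 and solve: k > (0.85·20 − 4)/(1 − 0.85) = 86.667.
The smallest integer exceeding 86.667 is 87, and checking k=87: (91)/(107) = 0.8505 > 0.85.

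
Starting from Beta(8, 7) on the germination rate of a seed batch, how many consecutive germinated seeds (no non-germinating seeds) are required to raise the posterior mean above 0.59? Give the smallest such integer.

k = 3

After k germinated seeds and 0 non-germinating seeds the posterior is Beta(8+k, 7), with mean (8+k)/(8+7+k).
Set (8+k)/(15+k) > 0.59 and solve: k > (0.59·15 − 8)/(1 − 0.59) = 2.073.
The smallest integer exceeding 2.073 is 3.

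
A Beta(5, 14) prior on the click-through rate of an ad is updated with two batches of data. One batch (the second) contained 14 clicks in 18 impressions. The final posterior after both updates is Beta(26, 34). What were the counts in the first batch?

Because Beta–binomial updating is additive in the counts, the combined data contributed (α_post−α_prior, β_post−β_prior) successes and failures.
Total across both batches: 26−5=21 clicks, 34−14=20 non-clicks.
Subtract the second batch: 21−14=7 clicks and 20−4=16 non-clicks.

7 clicks and 16 non-clicks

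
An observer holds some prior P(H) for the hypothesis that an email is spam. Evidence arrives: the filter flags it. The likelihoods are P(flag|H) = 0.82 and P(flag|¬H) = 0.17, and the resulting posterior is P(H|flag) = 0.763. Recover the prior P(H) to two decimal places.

P(H) = 0.40

Bayes' rule in odds form gives O(H|E) = O(H)·[P(E|H)/P(E|¬H)], hence O(H) = O(H|E)/LR.
Posterior odds = 0.763/(1−0.763) = 3.2194. LR = 0.82/0.17 = 4.8235.
Prior odds = 3.2194/4.8235 = 0.6674, so P(H) = 0.6674/(1+0.6674) ≈ 0.40.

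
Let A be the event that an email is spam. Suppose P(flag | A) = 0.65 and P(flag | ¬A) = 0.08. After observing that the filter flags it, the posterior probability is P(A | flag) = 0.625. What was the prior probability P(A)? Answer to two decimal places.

In odds form, posterior odds = prior odds × likelihood ratio, so prior odds = posterior odds ÷ LR.
Posterior odds = 0.625/(1−0.625) = 1.6667. LR = 0.65/0.08 = 8.1250.
Prior odds = 1.6667/8.1250 = 0.2051, so P(A) = 0.2051/(1+0.2051) ≈ 0.17.

P(A) = 0.17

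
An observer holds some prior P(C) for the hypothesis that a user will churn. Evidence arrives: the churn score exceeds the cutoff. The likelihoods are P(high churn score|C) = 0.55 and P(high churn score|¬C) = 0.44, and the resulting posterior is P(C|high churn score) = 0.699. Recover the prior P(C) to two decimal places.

P(C) = 0.65

Bayes' rule in odds form gives O(C|E) = O(C)·[P(E|C)/P(E|¬C)], hence O(C) = O(C|E)/LR.
Posterior odds = 0.699/(1−0.699) = 2.3223. LR = 0.55/0.44 = 1.2500.
Prior odds = 2.3223/1.2500 = 1.8578, so P(C) = 1.8578/(1+1.8578) ≈ 0.65.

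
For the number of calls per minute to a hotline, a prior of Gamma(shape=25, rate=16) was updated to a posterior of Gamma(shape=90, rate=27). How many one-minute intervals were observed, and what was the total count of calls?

A Gamma(α, β) prior (rate parametrization) on a Poisson rate with n observations summing to S gives posterior Gamma(α+S, β+n).
Matching: Σxᵢ = 90 − 25 = 65 and n = 27 − 16 = 11.

n = 11 one-minute intervals with total 65 calls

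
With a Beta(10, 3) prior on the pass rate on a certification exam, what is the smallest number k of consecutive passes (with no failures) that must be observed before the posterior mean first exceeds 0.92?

k = 25

After k passes and 0 failures the posterior is Beta(10+k, 3), with mean (10+k)/(10+3+k).
Set (10+k)/(13+k) > 0.92 and solve: k > (0.92·13 − 10)/(1 − 0.92) = 24.500.
The smallest integer exceeding 24.500 is 25, and checking k=25: (35)/(38) = 0.9211 > 0.92.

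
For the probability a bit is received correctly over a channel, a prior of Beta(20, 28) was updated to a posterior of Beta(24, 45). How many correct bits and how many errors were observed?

A Beta(a, b) prior with s successes and f failures in binomial data gives a Beta(a+s, b+f) posterior.
Match parameters: s=24−20=4, f=45−28=17.

4 correct bits and 17 errors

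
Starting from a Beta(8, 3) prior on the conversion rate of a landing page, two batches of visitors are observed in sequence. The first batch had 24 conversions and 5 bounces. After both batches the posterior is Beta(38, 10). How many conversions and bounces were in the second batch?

6 conversions and 2 bounces

Sequential conjugate updates are equivalent to a single update on the pooled data, so total successes = posterior α − prior α and total failures = posterior β − prior β.
Total across both batches: 38−8=30 conversions, 10−3=7 bounces.
Subtract the first batch: 30−24=6 conversions and 7−5=2 bounces.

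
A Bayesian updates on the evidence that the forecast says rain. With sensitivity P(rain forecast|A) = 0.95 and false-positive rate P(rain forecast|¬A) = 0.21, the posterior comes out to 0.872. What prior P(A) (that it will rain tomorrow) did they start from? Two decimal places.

Bayes' rule in odds form gives O(A|E) = O(A)·[P(E|A)/P(E|¬A)], hence O(A) = O(A|E)/LR.
Posterior odds = 0.872/(1−0.872) = 6.8125. LR = 0.95/0.21 = 4.5238.
Prior odds = 6.8125/4.5238 = 1.5059, so P(A) = 1.5059/(1+1.5059) ≈ 0.60.

P(A) = 0.60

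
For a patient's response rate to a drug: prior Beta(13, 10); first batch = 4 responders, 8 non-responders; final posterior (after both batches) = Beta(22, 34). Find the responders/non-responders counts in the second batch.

5 responders and 16 non-responders

Sequential conjugate updates are equivalent to a single update on the pooled data, so total successes = posterior α − prior α and total failures = posterior β − prior β.
Total across both batches: 22−13=9 responders, 34−10=24 non-responders.
Subtract the first batch: 9−4=5 responders and 24−8=16 non-responders.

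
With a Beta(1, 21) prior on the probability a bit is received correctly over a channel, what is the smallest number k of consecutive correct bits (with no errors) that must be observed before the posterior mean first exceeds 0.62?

k = 34

After k correct bits and 0 errors the posterior is Beta(1+k, 21), with mean (1+k)/(1+21+k).
Set (1+k)/(22+k) > 0.62 and solve: k > (0.62·22 − 1)/(1 − 0.62) = 33.263.
The smallest integer exceeding 33.263 is 34, and checking k=34: (35)/(56) = 0.6250 > 0.62.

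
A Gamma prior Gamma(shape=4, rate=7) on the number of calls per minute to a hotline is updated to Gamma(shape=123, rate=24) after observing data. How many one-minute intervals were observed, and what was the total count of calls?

n = 17 one-minute intervals with total 119 calls

A Gamma(α, β) prior (rate parametrization) on a Poisson rate with n observations summing to S gives posterior Gamma(α+S, β+n).
Matching: Σxᵢ = 123 − 4 = 119 and n = 24 − 7 = 17.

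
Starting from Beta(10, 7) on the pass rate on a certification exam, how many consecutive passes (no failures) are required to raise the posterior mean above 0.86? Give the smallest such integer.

After k passes and 0 failures the posterior is Beta(10+k, 7), with mean (10+k)/(10+7+k).
Set (10+k)/(17+k) > 0.86 and solve: k > (0.86·17 − 10)/(1 − 0.86) = 33.000.
The smallest integer exceeding 33.000 is 34, and checking k=34: (44)/(51) = 0.8627 > 0.86.

k = 34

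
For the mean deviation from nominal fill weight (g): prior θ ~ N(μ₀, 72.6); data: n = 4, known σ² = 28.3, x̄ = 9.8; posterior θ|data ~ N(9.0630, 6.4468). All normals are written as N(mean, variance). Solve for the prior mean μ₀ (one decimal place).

The posterior mean is a precision-weighted average: μ_n = (τ₀μ₀ + τ_data·x̄)/(τ₀+τ_data), with τ₀=1/σ₀² and τ_data=n/σ².
Here τ₀ = 1/72.6 = 0.013774 and τ_data = 4/28.3 = 0.141343, so τ_n = 0.155117.
Rearranging for μ₀: μ₀ = (μ_n·τ_n − τ_data·x̄)/τ₀ = (9.0630·0.155117 − 0.141343·9.8) / 0.013774 = 0.020664/0.013774 ≈ 1.5.

μ₀ = 1.5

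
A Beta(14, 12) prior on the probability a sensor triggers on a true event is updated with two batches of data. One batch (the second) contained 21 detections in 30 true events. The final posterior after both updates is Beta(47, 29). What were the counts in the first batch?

12 detections and 8 misses

Because Beta–binomial updating is additive in the counts, the combined data contributed (α_post−α_prior, β_post−β_prior) successes and failures.
Total across both batches: 47−14=33 detections, 29−12=17 misses.
Subtract the second batch: 33−21=12 detections and 17−9=8 misses.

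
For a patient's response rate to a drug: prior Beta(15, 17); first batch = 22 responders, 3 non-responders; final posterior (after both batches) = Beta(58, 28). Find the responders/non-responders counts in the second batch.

21 responders and 8 non-responders

Sequential conjugate updates are equivalent to a single update on the pooled data, so total successes = posterior α − prior α and total failures = posterior β − prior β.
Total across both batches: 58−15=43 responders, 28−17=11 non-responders.
Subtract the first batch: 43−22=21 responders and 11−3=8 non-responders.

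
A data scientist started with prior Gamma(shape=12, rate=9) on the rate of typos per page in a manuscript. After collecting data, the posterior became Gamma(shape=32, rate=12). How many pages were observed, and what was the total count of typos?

A Gamma(α, β) prior (rate parametrization) on a Poisson rate with n observations summing to S gives posterior Gamma(α+S, β+n).
Matching: Σxᵢ = 32 − 12 = 20 and n = 12 − 9 = 3.

n = 3 pages with total 20 typos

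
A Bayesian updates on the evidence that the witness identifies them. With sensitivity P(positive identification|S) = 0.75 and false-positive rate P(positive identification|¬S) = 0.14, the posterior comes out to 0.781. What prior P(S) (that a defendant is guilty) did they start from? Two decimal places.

Bayes' rule in odds form gives O(S|E) = O(S)·[P(E|S)/P(E|¬S)], hence O(S) = O(S|E)/LR.
Posterior odds = 0.781/(1−0.781) = 3.5662. LR = 0.75/0.14 = 5.3571.
Prior odds = 3.5662/5.3571 = 0.6657, so P(S) = 0.6657/(1+0.6657) ≈ 0.40.

P(S) = 0.40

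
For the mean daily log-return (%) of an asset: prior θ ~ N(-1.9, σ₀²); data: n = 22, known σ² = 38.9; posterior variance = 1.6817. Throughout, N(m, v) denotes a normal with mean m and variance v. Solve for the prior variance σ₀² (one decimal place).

σ₀² = 34.4

For the Normal–Normal model with known σ², precisions add: τ_n = τ₀ + n/σ².
So 1/σ₀² = 1/1.6817 − 22/38.9 = 0.594636 − 0.565553 = 0.029083.
Hence σ₀² = 1/0.029083 ≈ 34.4.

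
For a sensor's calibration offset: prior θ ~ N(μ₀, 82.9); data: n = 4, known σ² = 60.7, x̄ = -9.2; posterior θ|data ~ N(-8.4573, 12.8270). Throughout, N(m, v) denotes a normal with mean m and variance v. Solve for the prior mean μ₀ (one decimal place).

μ₀ = -4.4

The posterior mean is a precision-weighted average: μ_n = (τ₀μ₀ + τ_data·x̄)/(τ₀+τ_data), with τ₀=1/σ₀² and τ_data=n/σ².
Here τ₀ = 1/82.9 = 0.012063 and τ_data = 4/60.7 = 0.065898, so τ_n = 0.077961.
Rearranging for μ₀: μ₀ = (μ_n·τ_n − τ_data·x̄)/τ₀ = (-8.4573·0.077961 − 0.065898·-9.2) / 0.012063 = -0.053078/0.012063 ≈ -4.4.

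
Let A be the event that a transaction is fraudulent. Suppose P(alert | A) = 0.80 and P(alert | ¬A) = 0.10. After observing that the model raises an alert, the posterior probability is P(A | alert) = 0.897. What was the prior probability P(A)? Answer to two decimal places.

In odds form, posterior odds = prior odds × likelihood ratio, so prior odds = posterior odds ÷ LR.
Posterior odds = 0.897/(1−0.897) = 8.7087. LR = 0.80/0.10 = 8.0000.
Prior odds = 8.7087/8.0000 = 1.0886, so P(A) = 1.0886/(1+1.0886) ≈ 0.52.

P(A) = 0.52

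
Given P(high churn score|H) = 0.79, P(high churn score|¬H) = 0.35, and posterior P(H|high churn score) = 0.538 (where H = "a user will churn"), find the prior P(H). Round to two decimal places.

P(H) = 0.34

In odds form, posterior odds = prior odds × likelihood ratio, so prior odds = posterior odds ÷ LR.
Posterior odds = 0.538/(1−0.538) = 1.1645. LR = 0.79/0.35 = 2.2571.
Prior odds = 1.1645/2.2571 = 0.5159, so P(H) = 0.5159/(1+0.5159) ≈ 0.34.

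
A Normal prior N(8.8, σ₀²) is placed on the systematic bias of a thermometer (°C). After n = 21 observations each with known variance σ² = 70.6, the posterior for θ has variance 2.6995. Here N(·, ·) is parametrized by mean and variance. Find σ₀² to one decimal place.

For the Normal–Normal model with known σ², precisions add: τ_n = τ₀ + n/σ².
So 1/σ₀² = 1/2.6995 − 21/70.6 = 0.370439 − 0.297450 = 0.072989.
Hence σ₀² = 1/0.072989 ≈ 13.7.

σ₀² = 13.7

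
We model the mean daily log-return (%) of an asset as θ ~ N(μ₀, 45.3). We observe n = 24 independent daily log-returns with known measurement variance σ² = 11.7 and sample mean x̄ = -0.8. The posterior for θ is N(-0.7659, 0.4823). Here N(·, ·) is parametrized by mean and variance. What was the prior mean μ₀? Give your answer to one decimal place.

The posterior mean is a precision-weighted average: μ_n = (τ₀μ₀ + τ_data·x̄)/(τ₀+τ_data), with τ₀=1/σ₀² and τ_data=n/σ².
Here τ₀ = 1/45.3 = 0.022075 and τ_data = 24/11.7 = 2.051282, so τ_n = 2.073357.
Rearranging for μ₀: μ₀ = (μ_n·τ_n − τ_data·x̄)/τ₀ = (-0.7659·2.073357 − 2.051282·-0.8) / 0.022075 = 0.053041/0.022075 ≈ 2.4.

μ₀ = 2.4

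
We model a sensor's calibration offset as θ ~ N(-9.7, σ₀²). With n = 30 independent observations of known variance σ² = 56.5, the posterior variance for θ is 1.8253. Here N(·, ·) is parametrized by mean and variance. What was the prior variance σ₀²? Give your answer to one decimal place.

For the Normal–Normal model with known σ², precisions add: τ_n = τ₀ + n/σ².
So 1/σ₀² = 1/1.8253 − 30/56.5 = 0.547855 − 0.530973 = 0.016882.
Hence σ₀² = 1/0.016882 ≈ 59.2.

σ₀² = 59.2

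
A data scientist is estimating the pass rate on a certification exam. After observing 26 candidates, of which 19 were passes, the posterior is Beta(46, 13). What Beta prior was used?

Beta is conjugate to the binomial likelihood: posterior = Beta(a+s, b+f).
Subtract the data counts: 46−19=27, 13−7=6.

Beta(27, 6)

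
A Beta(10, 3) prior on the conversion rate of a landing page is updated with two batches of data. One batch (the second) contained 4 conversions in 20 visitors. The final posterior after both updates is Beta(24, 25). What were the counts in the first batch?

10 conversions and 6 bounces

Because Beta–binomial updating is additive in the counts, the combined data contributed (α_post−α_prior, β_post−β_prior) successes and failures.
Total across both batches: 24−10=14 conversions, 25−3=22 bounces.
Subtract the second batch: 14−4=10 conversions and 22−16=6 bounces.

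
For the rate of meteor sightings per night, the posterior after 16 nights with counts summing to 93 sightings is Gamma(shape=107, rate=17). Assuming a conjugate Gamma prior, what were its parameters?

Gamma(shape=14, rate=1)

A Gamma(α, β) prior (rate parametrization) on a Poisson rate with n observations summing to S gives posterior Gamma(α+S, β+n).
So α = 107 − 93 = 14 and β = 17 − 16 = 1.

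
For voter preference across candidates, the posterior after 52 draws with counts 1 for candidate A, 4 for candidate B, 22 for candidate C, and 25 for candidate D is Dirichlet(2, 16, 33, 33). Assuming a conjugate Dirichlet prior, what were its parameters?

For a Dirichlet(α) prior with multinomial counts c, the posterior is Dirichlet(α + c) componentwise.
Subtract each count from the matching posterior parameter: 2−1=1, 16−4=12, 33−22=11, 33−25=8.

Dirichlet(1, 12, 11, 8)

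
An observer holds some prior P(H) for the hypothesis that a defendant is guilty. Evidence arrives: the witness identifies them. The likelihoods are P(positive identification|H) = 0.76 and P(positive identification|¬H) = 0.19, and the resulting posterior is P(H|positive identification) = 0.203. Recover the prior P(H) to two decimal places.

P(H) = 0.06

In odds form, posterior odds = prior odds × likelihood ratio, so prior odds = posterior odds ÷ LR.
Posterior odds = 0.203/(1−0.203) = 0.2547. LR = 0.76/0.19 = 4.0000.
Prior odds = 0.2547/4.0000 = 0.0637, so P(H) = 0.0637/(1+0.0637) ≈ 0.06.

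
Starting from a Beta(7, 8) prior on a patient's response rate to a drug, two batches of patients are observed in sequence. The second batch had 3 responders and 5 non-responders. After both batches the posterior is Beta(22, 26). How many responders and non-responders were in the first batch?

12 responders and 13 non-responders

Sequential conjugate updates are equivalent to a single update on the pooled data, so total successes = posterior α − prior α and total failures = posterior β − prior β.
Total across both batches: 22−7=15 responders, 26−8=18 non-responders.
Subtract the second batch: 15−3=12 responders and 18−5=13 non-responders.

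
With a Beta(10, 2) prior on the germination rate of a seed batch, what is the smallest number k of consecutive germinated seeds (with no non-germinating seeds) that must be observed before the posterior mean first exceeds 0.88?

k = 5

After k germinated seeds and 0 non-germinating seeds the posterior is Beta(10+k, 2), with mean (10+k)/(10+2+k).
Set (10+k)/(12+k) > 0.88 and solve: k > (0.88·12 − 10)/(1 − 0.88) = 4.667.
The smallest integer exceeding 4.667 is 5, and checking k=5: (15)/(17) = 0.8824 > 0.88.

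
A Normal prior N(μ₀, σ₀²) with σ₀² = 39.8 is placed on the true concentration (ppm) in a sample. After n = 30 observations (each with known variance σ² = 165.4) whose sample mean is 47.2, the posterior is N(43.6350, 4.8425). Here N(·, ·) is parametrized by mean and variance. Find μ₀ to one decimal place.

The posterior mean is a precision-weighted average: μ_n = (τ₀μ₀ + τ_data·x̄)/(τ₀+τ_data), with τ₀=1/σ₀² and τ_data=n/σ².
Here τ₀ = 1/39.8 = 0.025126 and τ_data = 30/165.4 = 0.181378, so τ_n = 0.206504.
Rearranging for μ₀: μ₀ = (μ_n·τ_n − τ_data·x̄)/τ₀ = (43.6350·0.206504 − 0.181378·47.2) / 0.025126 = 0.449760/0.025126 ≈ 17.9.

μ₀ = 17.9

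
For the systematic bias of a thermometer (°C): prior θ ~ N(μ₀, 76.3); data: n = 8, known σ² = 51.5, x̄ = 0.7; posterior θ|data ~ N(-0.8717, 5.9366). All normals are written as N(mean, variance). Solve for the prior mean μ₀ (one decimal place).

μ₀ = -19.5

With known observation variance, the Normal–Normal posterior has precision τ_n = τ₀ + n/σ² and mean μ_n = (τ₀μ₀ + (n/σ²)x̄)/τ_n.
Here τ₀ = 1/76.3 = 0.013106 and τ_data = 8/51.5 = 0.155340, so τ_n = 0.168446.
Rearranging for μ₀: μ₀ = (μ_n·τ_n − τ_data·x̄)/τ₀ = (-0.8717·0.168446 − 0.155340·0.7) / 0.013106 = -0.255572/0.013106 ≈ -19.5.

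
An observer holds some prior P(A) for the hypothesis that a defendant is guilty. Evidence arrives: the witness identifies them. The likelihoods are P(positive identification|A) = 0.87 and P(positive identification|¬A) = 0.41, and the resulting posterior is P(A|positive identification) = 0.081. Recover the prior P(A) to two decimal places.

P(A) = 0.04

In odds form, posterior odds = prior odds × likelihood ratio, so prior odds = posterior odds ÷ LR.
Posterior odds = 0.081/(1−0.081) = 0.0881. LR = 0.87/0.41 = 2.1220.
Prior odds = 0.0881/2.1220 = 0.0415, so P(A) = 0.0415/(1+0.0415) ≈ 0.04.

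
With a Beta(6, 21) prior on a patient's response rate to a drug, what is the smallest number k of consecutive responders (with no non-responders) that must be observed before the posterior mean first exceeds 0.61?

k = 27

After k responders and 0 non-responders the posterior is Beta(6+k, 21), with mean (6+k)/(6+21+k).
Set (6+k)/(27+k) > 0.61 and solve: k > (0.61·27 − 6)/(1 − 0.61) = 26.846.
The smallest integer exceeding 26.846 is 27.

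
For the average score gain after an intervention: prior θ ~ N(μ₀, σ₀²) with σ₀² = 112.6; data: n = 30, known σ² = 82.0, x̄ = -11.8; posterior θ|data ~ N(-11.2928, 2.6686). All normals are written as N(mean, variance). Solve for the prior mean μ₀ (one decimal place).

μ₀ = 9.6

The posterior mean is a precision-weighted average: μ_n = (τ₀μ₀ + τ_data·x̄)/(τ₀+τ_data), with τ₀=1/σ₀² and τ_data=n/σ².
Here τ₀ = 1/112.6 = 0.008881 and τ_data = 30/82.0 = 0.365854, so τ_n = 0.374735.
Rearranging for μ₀: μ₀ = (μ_n·τ_n − τ_data·x̄)/τ₀ = (-11.2928·0.374735 − 0.365854·-11.8) / 0.008881 = 0.085270/0.008881 ≈ 9.6.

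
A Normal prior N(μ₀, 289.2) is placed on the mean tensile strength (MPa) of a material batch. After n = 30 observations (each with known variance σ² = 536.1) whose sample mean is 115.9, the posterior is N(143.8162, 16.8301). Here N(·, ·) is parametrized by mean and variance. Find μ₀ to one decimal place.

μ₀ = 595.6

The posterior mean is a precision-weighted average: μ_n = (τ₀μ₀ + τ_data·x̄)/(τ₀+τ_data), with τ₀=1/σ₀² and τ_data=n/σ².
Here τ₀ = 1/289.2 = 0.003458 and τ_data = 30/536.1 = 0.055960, so τ_n = 0.059418.
Rearranging for μ₀: μ₀ = (μ_n·τ_n − τ_data·x̄)/τ₀ = (143.8162·0.059418 − 0.055960·115.9) / 0.003458 = 2.059507/0.003458 ≈ 595.6.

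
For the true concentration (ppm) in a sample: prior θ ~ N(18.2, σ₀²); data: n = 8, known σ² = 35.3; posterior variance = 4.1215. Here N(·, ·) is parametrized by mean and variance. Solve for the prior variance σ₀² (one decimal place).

σ₀² = 62.5

For the Normal–Normal model with known σ², precisions add: τ_n = τ₀ + n/σ².
So 1/σ₀² = 1/4.1215 − 8/35.3 = 0.242630 − 0.226629 = 0.016001.
Hence σ₀² = 1/0.016001 ≈ 62.5.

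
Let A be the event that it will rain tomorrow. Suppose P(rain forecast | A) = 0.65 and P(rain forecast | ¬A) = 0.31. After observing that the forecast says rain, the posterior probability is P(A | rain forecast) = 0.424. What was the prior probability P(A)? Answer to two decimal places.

P(A) = 0.26

In odds form, posterior odds = prior odds × likelihood ratio, so prior odds = posterior odds ÷ LR.
Posterior odds = 0.424/(1−0.424) = 0.7361. LR = 0.65/0.31 = 2.0968.
Prior odds = 0.7361/2.0968 = 0.3511, so P(A) = 0.3511/(1+0.3511) ≈ 0.26.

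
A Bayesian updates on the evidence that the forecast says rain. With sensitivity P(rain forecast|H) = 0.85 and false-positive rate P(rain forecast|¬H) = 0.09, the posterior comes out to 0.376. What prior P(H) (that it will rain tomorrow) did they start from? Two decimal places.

In odds form, posterior odds = prior odds × likelihood ratio, so prior odds = posterior odds ÷ LR.
Posterior odds = 0.376/(1−0.376) = 0.6026. LR = 0.85/0.09 = 9.4444.
Prior odds = 0.6026/9.4444 = 0.0638, so P(H) = 0.0638/(1+0.0638) ≈ 0.06.

P(H) = 0.06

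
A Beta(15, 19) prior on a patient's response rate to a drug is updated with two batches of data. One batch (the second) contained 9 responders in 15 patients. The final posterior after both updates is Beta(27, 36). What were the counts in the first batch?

Because Beta–binomial updating is additive in the counts, the combined data contributed (α_post−α_prior, β_post−β_prior) successes and failures.
Total across both batches: 27−15=12 responders, 36−19=17 non-responders.
Subtract the second batch: 12−9=3 responders and 17−6=11 non-responders.

3 responders and 11 non-responders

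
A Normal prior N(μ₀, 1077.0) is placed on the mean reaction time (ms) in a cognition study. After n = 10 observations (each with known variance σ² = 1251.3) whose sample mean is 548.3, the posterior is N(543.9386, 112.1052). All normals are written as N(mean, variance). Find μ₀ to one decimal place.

The posterior mean is a precision-weighted average: μ_n = (τ₀μ₀ + τ_data·x̄)/(τ₀+τ_data), with τ₀=1/σ₀² and τ_data=n/σ².
Here τ₀ = 1/1077.0 = 0.000929 and τ_data = 10/1251.3 = 0.007992, so τ_n = 0.008921.
Rearranging for μ₀: μ₀ = (μ_n·τ_n − τ_data·x̄)/τ₀ = (543.9386·0.008921 − 0.007992·548.3) / 0.000929 = 0.470463/0.000929 ≈ 506.4.

μ₀ = 506.4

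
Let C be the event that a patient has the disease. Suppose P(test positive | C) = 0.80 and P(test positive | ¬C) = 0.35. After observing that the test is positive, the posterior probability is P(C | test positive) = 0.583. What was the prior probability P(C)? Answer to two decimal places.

Bayes' rule in odds form gives O(C|E) = O(C)·[P(E|C)/P(E|¬C)], hence O(C) = O(C|E)/LR.
Posterior odds = 0.583/(1−0.583) = 1.3981. LR = 0.80/0.35 = 2.2857.
Prior odds = 1.3981/2.2857 = 0.6117, so P(C) = 0.6117/(1+0.6117) ≈ 0.38.

P(C) = 0.38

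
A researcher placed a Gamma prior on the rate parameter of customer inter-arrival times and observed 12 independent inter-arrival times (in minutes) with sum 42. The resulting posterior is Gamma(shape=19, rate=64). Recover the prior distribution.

Gamma(shape=7, rate=22)

Gamma–exponential conjugacy: posterior shape = α + n, posterior rate = β + Σtᵢ.
So α = 19 − 12 = 7 and β = 64 − 42 = 22.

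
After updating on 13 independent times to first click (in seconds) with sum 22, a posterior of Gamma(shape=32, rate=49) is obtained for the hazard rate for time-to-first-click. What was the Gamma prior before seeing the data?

Gamma–exponential conjugacy: posterior shape = α + n, posterior rate = β + Σtᵢ.
So α = 32 − 13 = 19 and β = 49 − 22 = 27.

Gamma(shape=19, rate=27)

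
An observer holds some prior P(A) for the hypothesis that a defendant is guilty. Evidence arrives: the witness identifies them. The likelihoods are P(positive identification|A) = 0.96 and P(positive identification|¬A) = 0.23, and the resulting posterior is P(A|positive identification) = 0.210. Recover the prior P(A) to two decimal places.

Bayes' rule in odds form gives O(A|E) = O(A)·[P(E|A)/P(E|¬A)], hence O(A) = O(A|E)/LR.
Posterior odds = 0.210/(1−0.210) = 0.2658. LR = 0.96/0.23 = 4.1739.
Prior odds = 0.2658/4.1739 = 0.0637, so P(A) = 0.0637/(1+0.0637) ≈ 0.06.

P(A) = 0.06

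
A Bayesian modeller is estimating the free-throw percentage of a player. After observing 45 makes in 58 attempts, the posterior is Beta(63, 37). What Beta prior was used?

Beta(18, 24)

Beta is conjugate to the binomial likelihood: posterior = Beta(α+s, β+f).
So α = 63 − 45 = 18 and β = 37 − 13 = 24.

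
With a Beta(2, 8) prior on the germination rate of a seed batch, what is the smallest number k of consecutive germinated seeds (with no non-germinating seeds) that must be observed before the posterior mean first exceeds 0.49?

k = 6

After k germinated seeds and 0 non-germinating seeds the posterior is Beta(2+k, 8), with mean (2+k)/(2+8+k).
Set (2+k)/(10+k) > 0.49 and solve: k > (0.49·10 − 2)/(1 − 0.49) = 5.686.
The smallest integer exceeding 5.686 is 6, and checking k=6: (8)/(16) = 0.5000 > 0.49.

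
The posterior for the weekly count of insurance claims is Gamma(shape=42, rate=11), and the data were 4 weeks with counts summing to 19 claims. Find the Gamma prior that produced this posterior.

A Gamma(α, β) prior (rate parametrization) on a Poisson rate with n observations summing to S gives posterior Gamma(α+S, β+n).
So α = 42 − 19 = 23 and β = 11 − 4 = 7.

Gamma(shape=23, rate=7)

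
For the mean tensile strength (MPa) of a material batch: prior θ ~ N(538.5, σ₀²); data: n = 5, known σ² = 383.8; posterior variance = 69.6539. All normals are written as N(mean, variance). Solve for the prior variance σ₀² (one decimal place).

For the Normal–Normal model with known σ², precisions add: τ_n = τ₀ + n/σ².
So 1/σ₀² = 1/69.6539 − 5/383.8 = 0.014357 − 0.013028 = 0.001329.
Hence σ₀² = 1/0.001329 ≈ 752.4.

σ₀² = 752.4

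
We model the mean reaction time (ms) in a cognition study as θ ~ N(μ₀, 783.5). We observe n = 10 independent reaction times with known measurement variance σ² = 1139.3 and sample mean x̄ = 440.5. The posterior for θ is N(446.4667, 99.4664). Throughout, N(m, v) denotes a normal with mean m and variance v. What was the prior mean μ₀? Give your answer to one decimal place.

μ₀ = 487.5

The posterior mean is a precision-weighted average: μ_n = (τ₀μ₀ + τ_data·x̄)/(τ₀+τ_data), with τ₀=1/σ₀² and τ_data=n/σ².
Here τ₀ = 1/783.5 = 0.001276 and τ_data = 10/1139.3 = 0.008777, so τ_n = 0.010053.
Rearranging for μ₀: μ₀ = (μ_n·τ_n − τ_data·x̄)/τ₀ = (446.4667·0.010053 − 0.008777·440.5) / 0.001276 = 0.622061/0.001276 ≈ 487.5.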